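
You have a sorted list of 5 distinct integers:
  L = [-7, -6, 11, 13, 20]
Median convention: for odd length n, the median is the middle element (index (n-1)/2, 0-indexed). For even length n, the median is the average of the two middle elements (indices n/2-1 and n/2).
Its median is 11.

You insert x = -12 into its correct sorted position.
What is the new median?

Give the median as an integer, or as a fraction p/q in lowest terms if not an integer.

Old list (sorted, length 5): [-7, -6, 11, 13, 20]
Old median = 11
Insert x = -12
Old length odd (5). Middle was index 2 = 11.
New length even (6). New median = avg of two middle elements.
x = -12: 0 elements are < x, 5 elements are > x.
New sorted list: [-12, -7, -6, 11, 13, 20]
New median = 5/2

Answer: 5/2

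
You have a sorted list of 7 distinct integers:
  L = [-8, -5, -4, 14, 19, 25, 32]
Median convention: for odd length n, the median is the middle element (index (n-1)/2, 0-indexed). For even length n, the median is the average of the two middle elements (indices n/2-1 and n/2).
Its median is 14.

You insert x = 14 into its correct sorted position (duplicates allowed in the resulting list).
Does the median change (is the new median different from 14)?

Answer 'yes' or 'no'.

Old median = 14
Insert x = 14
New median = 14
Changed? no

Answer: no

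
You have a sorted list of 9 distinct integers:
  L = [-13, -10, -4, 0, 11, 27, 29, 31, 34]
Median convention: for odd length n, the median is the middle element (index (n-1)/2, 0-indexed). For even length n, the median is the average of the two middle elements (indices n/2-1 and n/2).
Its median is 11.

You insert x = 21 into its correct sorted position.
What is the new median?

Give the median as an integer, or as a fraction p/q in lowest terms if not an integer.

Old list (sorted, length 9): [-13, -10, -4, 0, 11, 27, 29, 31, 34]
Old median = 11
Insert x = 21
Old length odd (9). Middle was index 4 = 11.
New length even (10). New median = avg of two middle elements.
x = 21: 5 elements are < x, 4 elements are > x.
New sorted list: [-13, -10, -4, 0, 11, 21, 27, 29, 31, 34]
New median = 16

Answer: 16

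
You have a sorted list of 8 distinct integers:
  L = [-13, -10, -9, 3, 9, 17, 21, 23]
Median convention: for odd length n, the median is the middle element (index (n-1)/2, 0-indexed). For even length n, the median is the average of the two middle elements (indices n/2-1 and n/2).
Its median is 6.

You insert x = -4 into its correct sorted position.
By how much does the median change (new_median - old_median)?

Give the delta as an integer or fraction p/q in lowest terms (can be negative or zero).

Answer: -3

Derivation:
Old median = 6
After inserting x = -4: new sorted = [-13, -10, -9, -4, 3, 9, 17, 21, 23]
New median = 3
Delta = 3 - 6 = -3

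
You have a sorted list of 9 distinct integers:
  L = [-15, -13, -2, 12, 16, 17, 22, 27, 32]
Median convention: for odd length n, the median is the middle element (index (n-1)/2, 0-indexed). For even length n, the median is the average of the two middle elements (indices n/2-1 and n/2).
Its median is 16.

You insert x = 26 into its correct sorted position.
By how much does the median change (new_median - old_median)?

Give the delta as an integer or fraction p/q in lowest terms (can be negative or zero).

Old median = 16
After inserting x = 26: new sorted = [-15, -13, -2, 12, 16, 17, 22, 26, 27, 32]
New median = 33/2
Delta = 33/2 - 16 = 1/2

Answer: 1/2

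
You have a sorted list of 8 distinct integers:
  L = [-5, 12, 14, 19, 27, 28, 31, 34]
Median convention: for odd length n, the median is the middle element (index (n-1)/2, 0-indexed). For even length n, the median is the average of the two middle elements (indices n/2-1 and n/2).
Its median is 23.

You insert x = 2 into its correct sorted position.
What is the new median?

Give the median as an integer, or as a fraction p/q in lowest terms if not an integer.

Answer: 19

Derivation:
Old list (sorted, length 8): [-5, 12, 14, 19, 27, 28, 31, 34]
Old median = 23
Insert x = 2
Old length even (8). Middle pair: indices 3,4 = 19,27.
New length odd (9). New median = single middle element.
x = 2: 1 elements are < x, 7 elements are > x.
New sorted list: [-5, 2, 12, 14, 19, 27, 28, 31, 34]
New median = 19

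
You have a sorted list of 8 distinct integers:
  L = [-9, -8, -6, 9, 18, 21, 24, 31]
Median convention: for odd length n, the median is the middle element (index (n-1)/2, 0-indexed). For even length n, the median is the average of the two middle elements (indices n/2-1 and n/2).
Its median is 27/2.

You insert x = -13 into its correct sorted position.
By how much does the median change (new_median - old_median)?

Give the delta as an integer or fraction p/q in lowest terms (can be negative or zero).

Old median = 27/2
After inserting x = -13: new sorted = [-13, -9, -8, -6, 9, 18, 21, 24, 31]
New median = 9
Delta = 9 - 27/2 = -9/2

Answer: -9/2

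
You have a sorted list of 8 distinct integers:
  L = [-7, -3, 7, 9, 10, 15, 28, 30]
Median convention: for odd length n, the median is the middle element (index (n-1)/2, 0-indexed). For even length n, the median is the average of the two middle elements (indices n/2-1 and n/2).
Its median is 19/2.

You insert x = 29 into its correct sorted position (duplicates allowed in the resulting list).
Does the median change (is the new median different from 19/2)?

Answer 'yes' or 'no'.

Answer: yes

Derivation:
Old median = 19/2
Insert x = 29
New median = 10
Changed? yes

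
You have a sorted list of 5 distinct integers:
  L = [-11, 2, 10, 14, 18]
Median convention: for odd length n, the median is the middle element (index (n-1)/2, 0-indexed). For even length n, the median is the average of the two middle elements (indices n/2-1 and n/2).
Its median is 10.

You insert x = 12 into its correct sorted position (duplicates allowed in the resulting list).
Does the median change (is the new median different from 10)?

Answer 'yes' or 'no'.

Old median = 10
Insert x = 12
New median = 11
Changed? yes

Answer: yes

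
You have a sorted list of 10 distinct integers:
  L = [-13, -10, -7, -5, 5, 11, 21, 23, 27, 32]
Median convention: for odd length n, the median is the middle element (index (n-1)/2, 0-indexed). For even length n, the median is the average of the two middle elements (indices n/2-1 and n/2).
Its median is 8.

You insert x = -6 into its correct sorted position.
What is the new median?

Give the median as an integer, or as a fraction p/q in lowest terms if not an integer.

Old list (sorted, length 10): [-13, -10, -7, -5, 5, 11, 21, 23, 27, 32]
Old median = 8
Insert x = -6
Old length even (10). Middle pair: indices 4,5 = 5,11.
New length odd (11). New median = single middle element.
x = -6: 3 elements are < x, 7 elements are > x.
New sorted list: [-13, -10, -7, -6, -5, 5, 11, 21, 23, 27, 32]
New median = 5

Answer: 5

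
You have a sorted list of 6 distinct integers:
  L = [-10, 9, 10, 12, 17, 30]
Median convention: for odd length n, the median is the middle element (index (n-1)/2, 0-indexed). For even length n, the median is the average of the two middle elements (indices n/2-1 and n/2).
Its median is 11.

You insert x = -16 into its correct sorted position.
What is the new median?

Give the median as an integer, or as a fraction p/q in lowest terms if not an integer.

Old list (sorted, length 6): [-10, 9, 10, 12, 17, 30]
Old median = 11
Insert x = -16
Old length even (6). Middle pair: indices 2,3 = 10,12.
New length odd (7). New median = single middle element.
x = -16: 0 elements are < x, 6 elements are > x.
New sorted list: [-16, -10, 9, 10, 12, 17, 30]
New median = 10

Answer: 10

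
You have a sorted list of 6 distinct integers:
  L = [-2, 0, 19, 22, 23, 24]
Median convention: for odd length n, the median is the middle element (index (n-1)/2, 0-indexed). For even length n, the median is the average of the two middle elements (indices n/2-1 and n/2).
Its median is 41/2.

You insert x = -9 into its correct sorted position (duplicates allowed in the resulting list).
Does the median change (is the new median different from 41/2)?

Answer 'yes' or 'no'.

Answer: yes

Derivation:
Old median = 41/2
Insert x = -9
New median = 19
Changed? yes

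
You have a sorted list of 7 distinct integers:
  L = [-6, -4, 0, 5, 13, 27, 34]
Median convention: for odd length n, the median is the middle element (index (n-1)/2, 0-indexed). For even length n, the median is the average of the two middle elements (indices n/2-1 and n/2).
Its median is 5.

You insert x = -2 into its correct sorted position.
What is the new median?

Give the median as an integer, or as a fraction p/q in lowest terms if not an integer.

Answer: 5/2

Derivation:
Old list (sorted, length 7): [-6, -4, 0, 5, 13, 27, 34]
Old median = 5
Insert x = -2
Old length odd (7). Middle was index 3 = 5.
New length even (8). New median = avg of two middle elements.
x = -2: 2 elements are < x, 5 elements are > x.
New sorted list: [-6, -4, -2, 0, 5, 13, 27, 34]
New median = 5/2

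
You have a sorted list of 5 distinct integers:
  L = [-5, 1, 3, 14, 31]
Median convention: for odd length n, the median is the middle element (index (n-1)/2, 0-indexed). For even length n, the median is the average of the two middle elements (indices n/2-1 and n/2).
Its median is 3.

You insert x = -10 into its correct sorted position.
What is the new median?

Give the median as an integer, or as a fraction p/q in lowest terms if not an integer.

Old list (sorted, length 5): [-5, 1, 3, 14, 31]
Old median = 3
Insert x = -10
Old length odd (5). Middle was index 2 = 3.
New length even (6). New median = avg of two middle elements.
x = -10: 0 elements are < x, 5 elements are > x.
New sorted list: [-10, -5, 1, 3, 14, 31]
New median = 2

Answer: 2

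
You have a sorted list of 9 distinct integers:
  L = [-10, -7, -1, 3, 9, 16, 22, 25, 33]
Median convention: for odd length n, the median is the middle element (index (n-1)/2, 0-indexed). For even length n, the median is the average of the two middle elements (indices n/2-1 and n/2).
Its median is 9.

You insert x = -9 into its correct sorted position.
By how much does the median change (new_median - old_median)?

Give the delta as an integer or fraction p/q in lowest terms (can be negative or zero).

Old median = 9
After inserting x = -9: new sorted = [-10, -9, -7, -1, 3, 9, 16, 22, 25, 33]
New median = 6
Delta = 6 - 9 = -3

Answer: -3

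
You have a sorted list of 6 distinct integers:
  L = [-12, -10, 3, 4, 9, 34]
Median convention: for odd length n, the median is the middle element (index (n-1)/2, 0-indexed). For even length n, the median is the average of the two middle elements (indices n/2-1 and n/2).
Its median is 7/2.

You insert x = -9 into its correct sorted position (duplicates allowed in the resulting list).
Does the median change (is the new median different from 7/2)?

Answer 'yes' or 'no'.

Answer: yes

Derivation:
Old median = 7/2
Insert x = -9
New median = 3
Changed? yes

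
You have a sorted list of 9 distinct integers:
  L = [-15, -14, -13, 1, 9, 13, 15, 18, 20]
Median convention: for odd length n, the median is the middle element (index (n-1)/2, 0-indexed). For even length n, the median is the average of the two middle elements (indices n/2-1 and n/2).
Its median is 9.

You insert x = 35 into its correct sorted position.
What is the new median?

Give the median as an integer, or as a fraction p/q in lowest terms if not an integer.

Old list (sorted, length 9): [-15, -14, -13, 1, 9, 13, 15, 18, 20]
Old median = 9
Insert x = 35
Old length odd (9). Middle was index 4 = 9.
New length even (10). New median = avg of two middle elements.
x = 35: 9 elements are < x, 0 elements are > x.
New sorted list: [-15, -14, -13, 1, 9, 13, 15, 18, 20, 35]
New median = 11

Answer: 11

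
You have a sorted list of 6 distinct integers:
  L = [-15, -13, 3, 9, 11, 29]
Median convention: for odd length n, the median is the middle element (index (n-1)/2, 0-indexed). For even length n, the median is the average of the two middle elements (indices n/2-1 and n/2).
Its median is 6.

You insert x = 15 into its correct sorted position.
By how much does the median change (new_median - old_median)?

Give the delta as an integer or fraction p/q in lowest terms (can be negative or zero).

Answer: 3

Derivation:
Old median = 6
After inserting x = 15: new sorted = [-15, -13, 3, 9, 11, 15, 29]
New median = 9
Delta = 9 - 6 = 3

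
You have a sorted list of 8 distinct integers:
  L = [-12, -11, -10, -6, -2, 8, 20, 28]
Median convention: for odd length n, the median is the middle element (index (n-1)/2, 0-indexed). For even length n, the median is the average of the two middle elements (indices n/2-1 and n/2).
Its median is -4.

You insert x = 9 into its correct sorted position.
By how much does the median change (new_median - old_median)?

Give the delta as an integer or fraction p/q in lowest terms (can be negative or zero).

Old median = -4
After inserting x = 9: new sorted = [-12, -11, -10, -6, -2, 8, 9, 20, 28]
New median = -2
Delta = -2 - -4 = 2

Answer: 2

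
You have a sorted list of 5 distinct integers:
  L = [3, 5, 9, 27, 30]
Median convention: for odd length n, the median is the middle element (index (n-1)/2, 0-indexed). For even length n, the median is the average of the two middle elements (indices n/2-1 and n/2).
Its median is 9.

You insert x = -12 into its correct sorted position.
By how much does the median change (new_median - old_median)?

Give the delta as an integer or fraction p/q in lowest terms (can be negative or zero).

Old median = 9
After inserting x = -12: new sorted = [-12, 3, 5, 9, 27, 30]
New median = 7
Delta = 7 - 9 = -2

Answer: -2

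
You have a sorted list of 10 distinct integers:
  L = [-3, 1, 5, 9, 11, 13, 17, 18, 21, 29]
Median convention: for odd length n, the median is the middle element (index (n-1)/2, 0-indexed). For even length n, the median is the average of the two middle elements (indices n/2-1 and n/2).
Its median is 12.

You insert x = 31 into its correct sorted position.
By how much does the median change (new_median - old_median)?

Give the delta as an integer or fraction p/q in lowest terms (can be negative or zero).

Answer: 1

Derivation:
Old median = 12
After inserting x = 31: new sorted = [-3, 1, 5, 9, 11, 13, 17, 18, 21, 29, 31]
New median = 13
Delta = 13 - 12 = 1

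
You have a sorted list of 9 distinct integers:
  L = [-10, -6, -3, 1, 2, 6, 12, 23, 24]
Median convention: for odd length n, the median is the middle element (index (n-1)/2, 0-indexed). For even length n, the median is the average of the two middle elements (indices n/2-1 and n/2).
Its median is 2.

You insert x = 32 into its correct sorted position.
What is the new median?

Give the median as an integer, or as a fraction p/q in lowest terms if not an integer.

Old list (sorted, length 9): [-10, -6, -3, 1, 2, 6, 12, 23, 24]
Old median = 2
Insert x = 32
Old length odd (9). Middle was index 4 = 2.
New length even (10). New median = avg of two middle elements.
x = 32: 9 elements are < x, 0 elements are > x.
New sorted list: [-10, -6, -3, 1, 2, 6, 12, 23, 24, 32]
New median = 4

Answer: 4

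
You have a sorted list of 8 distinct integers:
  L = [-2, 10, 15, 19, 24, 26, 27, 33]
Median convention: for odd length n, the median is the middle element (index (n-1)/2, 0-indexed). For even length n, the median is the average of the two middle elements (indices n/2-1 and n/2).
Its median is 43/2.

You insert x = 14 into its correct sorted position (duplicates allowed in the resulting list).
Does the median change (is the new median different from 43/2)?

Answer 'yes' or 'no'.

Answer: yes

Derivation:
Old median = 43/2
Insert x = 14
New median = 19
Changed? yes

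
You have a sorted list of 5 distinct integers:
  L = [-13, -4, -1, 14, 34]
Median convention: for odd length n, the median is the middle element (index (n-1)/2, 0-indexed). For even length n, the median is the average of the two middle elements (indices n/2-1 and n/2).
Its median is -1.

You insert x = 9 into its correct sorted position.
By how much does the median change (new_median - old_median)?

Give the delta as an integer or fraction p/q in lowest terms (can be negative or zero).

Old median = -1
After inserting x = 9: new sorted = [-13, -4, -1, 9, 14, 34]
New median = 4
Delta = 4 - -1 = 5

Answer: 5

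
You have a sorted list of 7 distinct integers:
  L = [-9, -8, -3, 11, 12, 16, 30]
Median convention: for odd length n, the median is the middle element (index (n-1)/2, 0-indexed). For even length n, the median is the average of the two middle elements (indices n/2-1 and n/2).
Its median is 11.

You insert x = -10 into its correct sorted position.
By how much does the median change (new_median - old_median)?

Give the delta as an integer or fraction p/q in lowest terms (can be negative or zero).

Old median = 11
After inserting x = -10: new sorted = [-10, -9, -8, -3, 11, 12, 16, 30]
New median = 4
Delta = 4 - 11 = -7

Answer: -7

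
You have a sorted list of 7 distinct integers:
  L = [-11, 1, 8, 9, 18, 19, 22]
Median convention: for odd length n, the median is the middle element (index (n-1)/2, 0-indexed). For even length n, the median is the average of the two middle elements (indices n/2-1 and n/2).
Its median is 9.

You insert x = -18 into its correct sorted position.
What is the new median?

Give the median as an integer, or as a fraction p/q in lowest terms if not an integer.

Answer: 17/2

Derivation:
Old list (sorted, length 7): [-11, 1, 8, 9, 18, 19, 22]
Old median = 9
Insert x = -18
Old length odd (7). Middle was index 3 = 9.
New length even (8). New median = avg of two middle elements.
x = -18: 0 elements are < x, 7 elements are > x.
New sorted list: [-18, -11, 1, 8, 9, 18, 19, 22]
New median = 17/2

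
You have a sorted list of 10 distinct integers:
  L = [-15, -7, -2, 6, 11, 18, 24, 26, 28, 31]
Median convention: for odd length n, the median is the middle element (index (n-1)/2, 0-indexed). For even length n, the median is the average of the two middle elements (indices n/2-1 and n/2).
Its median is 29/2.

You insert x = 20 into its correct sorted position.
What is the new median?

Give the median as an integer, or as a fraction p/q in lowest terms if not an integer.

Old list (sorted, length 10): [-15, -7, -2, 6, 11, 18, 24, 26, 28, 31]
Old median = 29/2
Insert x = 20
Old length even (10). Middle pair: indices 4,5 = 11,18.
New length odd (11). New median = single middle element.
x = 20: 6 elements are < x, 4 elements are > x.
New sorted list: [-15, -7, -2, 6, 11, 18, 20, 24, 26, 28, 31]
New median = 18

Answer: 18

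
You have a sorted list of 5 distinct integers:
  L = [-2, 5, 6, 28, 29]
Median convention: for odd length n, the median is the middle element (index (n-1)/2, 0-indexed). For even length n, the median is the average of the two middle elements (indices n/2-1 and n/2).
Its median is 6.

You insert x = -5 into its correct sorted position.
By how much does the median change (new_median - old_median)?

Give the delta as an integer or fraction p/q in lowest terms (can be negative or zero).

Old median = 6
After inserting x = -5: new sorted = [-5, -2, 5, 6, 28, 29]
New median = 11/2
Delta = 11/2 - 6 = -1/2

Answer: -1/2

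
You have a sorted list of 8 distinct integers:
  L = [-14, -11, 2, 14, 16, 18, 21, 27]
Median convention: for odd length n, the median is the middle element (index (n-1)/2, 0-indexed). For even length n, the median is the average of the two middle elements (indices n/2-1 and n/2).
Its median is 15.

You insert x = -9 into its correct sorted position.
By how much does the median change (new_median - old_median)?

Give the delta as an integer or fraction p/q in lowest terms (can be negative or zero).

Old median = 15
After inserting x = -9: new sorted = [-14, -11, -9, 2, 14, 16, 18, 21, 27]
New median = 14
Delta = 14 - 15 = -1

Answer: -1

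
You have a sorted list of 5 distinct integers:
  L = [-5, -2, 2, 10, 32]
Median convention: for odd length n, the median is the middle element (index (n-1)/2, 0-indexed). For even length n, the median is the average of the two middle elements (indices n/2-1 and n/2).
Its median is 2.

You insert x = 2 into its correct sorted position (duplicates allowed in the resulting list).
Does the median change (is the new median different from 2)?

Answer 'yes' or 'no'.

Old median = 2
Insert x = 2
New median = 2
Changed? no

Answer: no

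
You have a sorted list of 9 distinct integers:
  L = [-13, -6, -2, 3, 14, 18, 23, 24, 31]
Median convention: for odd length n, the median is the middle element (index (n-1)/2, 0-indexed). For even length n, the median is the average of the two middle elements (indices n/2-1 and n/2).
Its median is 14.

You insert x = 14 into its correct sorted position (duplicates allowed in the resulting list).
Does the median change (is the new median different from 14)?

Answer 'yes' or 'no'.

Answer: no

Derivation:
Old median = 14
Insert x = 14
New median = 14
Changed? no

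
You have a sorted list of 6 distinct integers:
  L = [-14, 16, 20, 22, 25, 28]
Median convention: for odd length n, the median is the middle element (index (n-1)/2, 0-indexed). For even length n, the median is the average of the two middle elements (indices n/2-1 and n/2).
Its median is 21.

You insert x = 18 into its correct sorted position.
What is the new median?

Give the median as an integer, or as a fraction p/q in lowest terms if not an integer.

Old list (sorted, length 6): [-14, 16, 20, 22, 25, 28]
Old median = 21
Insert x = 18
Old length even (6). Middle pair: indices 2,3 = 20,22.
New length odd (7). New median = single middle element.
x = 18: 2 elements are < x, 4 elements are > x.
New sorted list: [-14, 16, 18, 20, 22, 25, 28]
New median = 20

Answer: 20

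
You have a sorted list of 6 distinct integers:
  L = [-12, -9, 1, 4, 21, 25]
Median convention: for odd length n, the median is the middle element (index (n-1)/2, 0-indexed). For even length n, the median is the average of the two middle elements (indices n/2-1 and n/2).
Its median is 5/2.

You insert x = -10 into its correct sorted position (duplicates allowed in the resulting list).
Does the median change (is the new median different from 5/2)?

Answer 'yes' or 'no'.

Old median = 5/2
Insert x = -10
New median = 1
Changed? yes

Answer: yes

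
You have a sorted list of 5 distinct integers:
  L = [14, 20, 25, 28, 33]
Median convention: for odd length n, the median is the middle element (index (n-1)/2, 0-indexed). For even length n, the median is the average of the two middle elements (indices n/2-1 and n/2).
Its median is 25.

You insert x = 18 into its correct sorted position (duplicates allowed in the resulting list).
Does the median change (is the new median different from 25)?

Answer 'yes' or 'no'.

Answer: yes

Derivation:
Old median = 25
Insert x = 18
New median = 45/2
Changed? yes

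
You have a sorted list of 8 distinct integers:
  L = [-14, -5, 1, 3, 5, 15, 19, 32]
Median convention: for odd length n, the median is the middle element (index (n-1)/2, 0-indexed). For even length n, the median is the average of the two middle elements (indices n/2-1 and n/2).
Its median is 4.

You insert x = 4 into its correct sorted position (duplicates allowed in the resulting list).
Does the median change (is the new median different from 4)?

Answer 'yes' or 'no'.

Answer: no

Derivation:
Old median = 4
Insert x = 4
New median = 4
Changed? no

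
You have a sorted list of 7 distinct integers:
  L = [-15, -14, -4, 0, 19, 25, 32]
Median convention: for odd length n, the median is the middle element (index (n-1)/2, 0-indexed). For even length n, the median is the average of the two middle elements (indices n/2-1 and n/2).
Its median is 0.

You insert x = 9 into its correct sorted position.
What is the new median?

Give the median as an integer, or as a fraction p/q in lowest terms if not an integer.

Old list (sorted, length 7): [-15, -14, -4, 0, 19, 25, 32]
Old median = 0
Insert x = 9
Old length odd (7). Middle was index 3 = 0.
New length even (8). New median = avg of two middle elements.
x = 9: 4 elements are < x, 3 elements are > x.
New sorted list: [-15, -14, -4, 0, 9, 19, 25, 32]
New median = 9/2

Answer: 9/2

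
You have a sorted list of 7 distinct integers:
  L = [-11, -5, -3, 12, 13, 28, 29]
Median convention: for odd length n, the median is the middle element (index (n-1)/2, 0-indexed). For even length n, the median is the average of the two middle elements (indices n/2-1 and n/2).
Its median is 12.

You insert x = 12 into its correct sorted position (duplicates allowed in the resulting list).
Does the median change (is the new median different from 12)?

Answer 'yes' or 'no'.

Old median = 12
Insert x = 12
New median = 12
Changed? no

Answer: no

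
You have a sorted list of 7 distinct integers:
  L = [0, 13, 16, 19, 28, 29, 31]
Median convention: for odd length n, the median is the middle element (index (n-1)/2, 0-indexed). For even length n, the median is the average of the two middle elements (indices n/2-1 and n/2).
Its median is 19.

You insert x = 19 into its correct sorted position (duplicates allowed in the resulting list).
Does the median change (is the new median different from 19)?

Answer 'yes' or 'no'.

Answer: no

Derivation:
Old median = 19
Insert x = 19
New median = 19
Changed? no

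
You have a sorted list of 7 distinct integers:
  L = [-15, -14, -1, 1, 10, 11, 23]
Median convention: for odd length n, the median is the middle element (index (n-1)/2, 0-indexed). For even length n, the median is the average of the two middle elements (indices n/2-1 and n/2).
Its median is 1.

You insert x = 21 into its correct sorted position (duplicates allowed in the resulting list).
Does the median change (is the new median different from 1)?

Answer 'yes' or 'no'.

Old median = 1
Insert x = 21
New median = 11/2
Changed? yes

Answer: yes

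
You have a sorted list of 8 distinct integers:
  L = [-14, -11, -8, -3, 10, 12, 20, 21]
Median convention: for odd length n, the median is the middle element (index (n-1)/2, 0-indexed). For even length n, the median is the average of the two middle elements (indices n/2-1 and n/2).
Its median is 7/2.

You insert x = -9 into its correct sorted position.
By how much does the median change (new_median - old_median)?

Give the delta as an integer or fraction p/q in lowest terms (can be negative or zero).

Answer: -13/2

Derivation:
Old median = 7/2
After inserting x = -9: new sorted = [-14, -11, -9, -8, -3, 10, 12, 20, 21]
New median = -3
Delta = -3 - 7/2 = -13/2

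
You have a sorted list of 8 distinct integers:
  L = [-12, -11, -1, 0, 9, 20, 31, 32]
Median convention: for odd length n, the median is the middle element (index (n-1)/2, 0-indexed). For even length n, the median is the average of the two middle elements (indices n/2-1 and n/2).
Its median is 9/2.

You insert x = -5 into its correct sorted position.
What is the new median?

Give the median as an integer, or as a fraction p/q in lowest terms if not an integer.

Answer: 0

Derivation:
Old list (sorted, length 8): [-12, -11, -1, 0, 9, 20, 31, 32]
Old median = 9/2
Insert x = -5
Old length even (8). Middle pair: indices 3,4 = 0,9.
New length odd (9). New median = single middle element.
x = -5: 2 elements are < x, 6 elements are > x.
New sorted list: [-12, -11, -5, -1, 0, 9, 20, 31, 32]
New median = 0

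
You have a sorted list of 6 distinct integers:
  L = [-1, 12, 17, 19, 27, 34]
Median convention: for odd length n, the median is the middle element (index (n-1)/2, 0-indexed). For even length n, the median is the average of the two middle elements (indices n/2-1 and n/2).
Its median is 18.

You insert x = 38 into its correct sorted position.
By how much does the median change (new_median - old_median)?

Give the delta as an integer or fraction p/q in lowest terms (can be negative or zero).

Old median = 18
After inserting x = 38: new sorted = [-1, 12, 17, 19, 27, 34, 38]
New median = 19
Delta = 19 - 18 = 1

Answer: 1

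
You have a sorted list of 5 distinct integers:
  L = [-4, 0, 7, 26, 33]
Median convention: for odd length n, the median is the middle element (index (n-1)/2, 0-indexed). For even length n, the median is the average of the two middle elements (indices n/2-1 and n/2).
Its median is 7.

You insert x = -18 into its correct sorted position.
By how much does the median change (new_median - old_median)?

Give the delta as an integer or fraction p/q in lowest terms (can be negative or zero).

Old median = 7
After inserting x = -18: new sorted = [-18, -4, 0, 7, 26, 33]
New median = 7/2
Delta = 7/2 - 7 = -7/2

Answer: -7/2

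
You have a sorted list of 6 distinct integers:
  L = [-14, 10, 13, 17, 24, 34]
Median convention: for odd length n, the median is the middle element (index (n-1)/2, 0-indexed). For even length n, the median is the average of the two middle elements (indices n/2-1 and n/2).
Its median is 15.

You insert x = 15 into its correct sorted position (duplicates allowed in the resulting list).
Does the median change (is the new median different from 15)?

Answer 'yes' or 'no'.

Old median = 15
Insert x = 15
New median = 15
Changed? no

Answer: no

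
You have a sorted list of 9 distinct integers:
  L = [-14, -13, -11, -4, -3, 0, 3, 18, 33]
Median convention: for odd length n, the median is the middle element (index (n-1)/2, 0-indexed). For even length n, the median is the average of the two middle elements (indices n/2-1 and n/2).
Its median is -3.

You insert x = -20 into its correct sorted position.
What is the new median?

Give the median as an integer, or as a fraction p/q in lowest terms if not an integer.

Answer: -7/2

Derivation:
Old list (sorted, length 9): [-14, -13, -11, -4, -3, 0, 3, 18, 33]
Old median = -3
Insert x = -20
Old length odd (9). Middle was index 4 = -3.
New length even (10). New median = avg of two middle elements.
x = -20: 0 elements are < x, 9 elements are > x.
New sorted list: [-20, -14, -13, -11, -4, -3, 0, 3, 18, 33]
New median = -7/2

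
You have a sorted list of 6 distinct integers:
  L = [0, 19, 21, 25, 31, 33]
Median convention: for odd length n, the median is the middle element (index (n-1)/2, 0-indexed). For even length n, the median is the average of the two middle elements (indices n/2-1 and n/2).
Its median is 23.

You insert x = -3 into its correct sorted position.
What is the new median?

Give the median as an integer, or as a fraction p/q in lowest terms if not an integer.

Answer: 21

Derivation:
Old list (sorted, length 6): [0, 19, 21, 25, 31, 33]
Old median = 23
Insert x = -3
Old length even (6). Middle pair: indices 2,3 = 21,25.
New length odd (7). New median = single middle element.
x = -3: 0 elements are < x, 6 elements are > x.
New sorted list: [-3, 0, 19, 21, 25, 31, 33]
New median = 21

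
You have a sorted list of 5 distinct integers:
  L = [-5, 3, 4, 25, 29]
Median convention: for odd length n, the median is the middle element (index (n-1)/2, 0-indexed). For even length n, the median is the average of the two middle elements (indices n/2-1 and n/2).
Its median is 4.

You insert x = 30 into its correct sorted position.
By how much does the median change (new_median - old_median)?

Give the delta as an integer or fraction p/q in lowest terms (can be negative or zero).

Old median = 4
After inserting x = 30: new sorted = [-5, 3, 4, 25, 29, 30]
New median = 29/2
Delta = 29/2 - 4 = 21/2

Answer: 21/2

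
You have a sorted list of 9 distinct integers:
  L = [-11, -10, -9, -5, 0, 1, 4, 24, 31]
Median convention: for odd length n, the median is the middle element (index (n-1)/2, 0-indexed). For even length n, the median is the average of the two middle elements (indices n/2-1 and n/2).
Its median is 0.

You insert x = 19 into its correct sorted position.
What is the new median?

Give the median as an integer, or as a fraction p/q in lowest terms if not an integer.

Old list (sorted, length 9): [-11, -10, -9, -5, 0, 1, 4, 24, 31]
Old median = 0
Insert x = 19
Old length odd (9). Middle was index 4 = 0.
New length even (10). New median = avg of two middle elements.
x = 19: 7 elements are < x, 2 elements are > x.
New sorted list: [-11, -10, -9, -5, 0, 1, 4, 19, 24, 31]
New median = 1/2

Answer: 1/2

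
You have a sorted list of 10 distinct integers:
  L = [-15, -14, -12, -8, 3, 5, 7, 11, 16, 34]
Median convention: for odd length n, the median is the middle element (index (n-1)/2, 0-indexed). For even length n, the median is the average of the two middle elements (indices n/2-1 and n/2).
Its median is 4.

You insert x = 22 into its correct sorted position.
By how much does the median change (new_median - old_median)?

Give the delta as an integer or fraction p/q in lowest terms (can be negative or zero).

Answer: 1

Derivation:
Old median = 4
After inserting x = 22: new sorted = [-15, -14, -12, -8, 3, 5, 7, 11, 16, 22, 34]
New median = 5
Delta = 5 - 4 = 1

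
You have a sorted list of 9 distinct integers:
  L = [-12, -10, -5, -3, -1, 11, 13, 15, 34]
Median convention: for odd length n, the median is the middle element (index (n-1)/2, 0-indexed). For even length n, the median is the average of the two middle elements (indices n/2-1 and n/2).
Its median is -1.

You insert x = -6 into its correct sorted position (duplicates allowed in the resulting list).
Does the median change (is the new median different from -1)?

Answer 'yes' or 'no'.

Answer: yes

Derivation:
Old median = -1
Insert x = -6
New median = -2
Changed? yes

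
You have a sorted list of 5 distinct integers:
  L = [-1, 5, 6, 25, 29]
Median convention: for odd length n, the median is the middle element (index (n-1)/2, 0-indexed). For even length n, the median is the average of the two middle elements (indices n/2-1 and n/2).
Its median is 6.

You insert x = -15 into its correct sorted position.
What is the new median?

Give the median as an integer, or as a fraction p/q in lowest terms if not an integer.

Answer: 11/2

Derivation:
Old list (sorted, length 5): [-1, 5, 6, 25, 29]
Old median = 6
Insert x = -15
Old length odd (5). Middle was index 2 = 6.
New length even (6). New median = avg of two middle elements.
x = -15: 0 elements are < x, 5 elements are > x.
New sorted list: [-15, -1, 5, 6, 25, 29]
New median = 11/2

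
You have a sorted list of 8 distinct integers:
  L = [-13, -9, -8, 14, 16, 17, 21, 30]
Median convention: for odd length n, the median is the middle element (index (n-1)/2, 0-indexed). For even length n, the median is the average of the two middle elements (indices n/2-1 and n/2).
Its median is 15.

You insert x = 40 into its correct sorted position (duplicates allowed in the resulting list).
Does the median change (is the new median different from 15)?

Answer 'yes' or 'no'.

Answer: yes

Derivation:
Old median = 15
Insert x = 40
New median = 16
Changed? yes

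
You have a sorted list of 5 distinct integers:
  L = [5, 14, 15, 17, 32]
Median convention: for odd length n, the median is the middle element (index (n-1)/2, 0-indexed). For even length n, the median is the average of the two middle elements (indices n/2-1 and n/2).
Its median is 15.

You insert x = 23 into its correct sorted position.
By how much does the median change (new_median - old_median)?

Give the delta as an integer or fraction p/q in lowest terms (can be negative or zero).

Old median = 15
After inserting x = 23: new sorted = [5, 14, 15, 17, 23, 32]
New median = 16
Delta = 16 - 15 = 1

Answer: 1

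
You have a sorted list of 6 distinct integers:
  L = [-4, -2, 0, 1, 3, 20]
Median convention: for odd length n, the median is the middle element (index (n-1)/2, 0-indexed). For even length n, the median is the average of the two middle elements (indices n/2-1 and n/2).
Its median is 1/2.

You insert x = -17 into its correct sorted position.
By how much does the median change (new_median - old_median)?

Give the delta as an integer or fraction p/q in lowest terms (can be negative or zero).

Old median = 1/2
After inserting x = -17: new sorted = [-17, -4, -2, 0, 1, 3, 20]
New median = 0
Delta = 0 - 1/2 = -1/2

Answer: -1/2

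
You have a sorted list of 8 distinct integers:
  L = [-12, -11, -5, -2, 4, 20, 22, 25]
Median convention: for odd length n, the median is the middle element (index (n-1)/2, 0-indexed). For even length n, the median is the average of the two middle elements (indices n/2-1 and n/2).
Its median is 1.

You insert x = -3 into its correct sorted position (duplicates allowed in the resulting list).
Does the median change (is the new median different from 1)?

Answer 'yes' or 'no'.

Old median = 1
Insert x = -3
New median = -2
Changed? yes

Answer: yes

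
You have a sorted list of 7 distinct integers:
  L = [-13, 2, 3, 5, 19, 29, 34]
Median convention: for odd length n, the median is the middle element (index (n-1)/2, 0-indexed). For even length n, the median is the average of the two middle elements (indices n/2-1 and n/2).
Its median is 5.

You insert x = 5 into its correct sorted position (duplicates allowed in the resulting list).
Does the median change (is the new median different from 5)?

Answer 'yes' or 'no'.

Answer: no

Derivation:
Old median = 5
Insert x = 5
New median = 5
Changed? no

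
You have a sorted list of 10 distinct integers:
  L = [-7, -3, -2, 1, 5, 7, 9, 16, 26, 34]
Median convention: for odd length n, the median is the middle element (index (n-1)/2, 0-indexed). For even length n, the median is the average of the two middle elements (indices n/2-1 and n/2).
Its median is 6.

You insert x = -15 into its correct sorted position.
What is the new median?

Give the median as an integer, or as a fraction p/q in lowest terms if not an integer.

Answer: 5

Derivation:
Old list (sorted, length 10): [-7, -3, -2, 1, 5, 7, 9, 16, 26, 34]
Old median = 6
Insert x = -15
Old length even (10). Middle pair: indices 4,5 = 5,7.
New length odd (11). New median = single middle element.
x = -15: 0 elements are < x, 10 elements are > x.
New sorted list: [-15, -7, -3, -2, 1, 5, 7, 9, 16, 26, 34]
New median = 5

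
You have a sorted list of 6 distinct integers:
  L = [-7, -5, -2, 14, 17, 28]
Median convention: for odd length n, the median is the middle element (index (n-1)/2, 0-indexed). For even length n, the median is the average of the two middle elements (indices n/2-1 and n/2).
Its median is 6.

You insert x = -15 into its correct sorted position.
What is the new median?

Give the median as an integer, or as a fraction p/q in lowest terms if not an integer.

Answer: -2

Derivation:
Old list (sorted, length 6): [-7, -5, -2, 14, 17, 28]
Old median = 6
Insert x = -15
Old length even (6). Middle pair: indices 2,3 = -2,14.
New length odd (7). New median = single middle element.
x = -15: 0 elements are < x, 6 elements are > x.
New sorted list: [-15, -7, -5, -2, 14, 17, 28]
New median = -2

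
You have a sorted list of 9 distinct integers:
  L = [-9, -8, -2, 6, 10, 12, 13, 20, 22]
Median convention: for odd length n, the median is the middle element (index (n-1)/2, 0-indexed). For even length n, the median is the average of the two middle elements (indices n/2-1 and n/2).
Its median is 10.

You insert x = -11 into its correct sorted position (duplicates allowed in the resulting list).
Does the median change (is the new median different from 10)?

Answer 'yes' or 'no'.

Answer: yes

Derivation:
Old median = 10
Insert x = -11
New median = 8
Changed? yes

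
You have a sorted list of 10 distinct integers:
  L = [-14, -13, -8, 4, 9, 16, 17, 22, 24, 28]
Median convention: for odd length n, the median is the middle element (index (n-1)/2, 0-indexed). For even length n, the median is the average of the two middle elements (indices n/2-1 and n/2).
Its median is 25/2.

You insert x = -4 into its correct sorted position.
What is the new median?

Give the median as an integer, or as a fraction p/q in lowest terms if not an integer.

Answer: 9

Derivation:
Old list (sorted, length 10): [-14, -13, -8, 4, 9, 16, 17, 22, 24, 28]
Old median = 25/2
Insert x = -4
Old length even (10). Middle pair: indices 4,5 = 9,16.
New length odd (11). New median = single middle element.
x = -4: 3 elements are < x, 7 elements are > x.
New sorted list: [-14, -13, -8, -4, 4, 9, 16, 17, 22, 24, 28]
New median = 9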